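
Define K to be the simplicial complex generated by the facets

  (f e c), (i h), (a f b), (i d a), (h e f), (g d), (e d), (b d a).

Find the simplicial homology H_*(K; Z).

H_0 = Z,  H_1 = Z^2,  H_2 = 0.

Fix the vertex order a < b < c < d < e < f < g < h < i and write every simplex with vertices in increasing order. Then dim K = 2 and the simplices of K are:

  0-simplices (9): a, b, c, d, e, f, g, h, i
  1-simplices (15): ab, ad, af, ai, bd, bf, ce, cf, de, dg, di, ef, eh, fh, hi
  2-simplices (5): abd, abf, adi, cef, efh

so the chain groups are C_0 ≅ Z^9, C_1 ≅ Z^15, C_2 ≅ Z^5.

∂_1: C_1 → C_0 is given by ∂[p,q] = [q] − [p].
The 9×15 boundary matrix has rank 8 and Smith normal form diag(1,1,1,1,1,1,1,1).

Boundary ∂_2: C_2 → C_1 sends each 2-simplex [p,q,r] to [q,r] − [p,r] + [p,q]. For instance
  ∂cef = ef − cf + ce,
  ∂abf = bf − af + ab.
The 15×5 boundary matrix has rank 5 and Smith normal form diag(1,1,1,1,1).

Now H_k = ker ∂_k / im ∂_{k+1}, so:

  H_0: rank C_0 − rank ∂_1 = 9 − 8 = 1, and the invariant factors of ∂_1 are all 1, so H_0 = Z.
  H_1: rank ker ∂_1 − rank ∂_2 = (15 − 8) − 5 = 2, and the invariant factors of ∂_2 are all 1, so H_1 = Z^2.
  H_2: rank ker ∂_2 − rank ∂_3 = (5 − 5) − 0 = 0, and there is no ∂_3, so H_2 = 0.

As a check, the Euler characteristic is 9 − 15 + 5 = -1, which agrees with 1 − 2 + 0 = -1.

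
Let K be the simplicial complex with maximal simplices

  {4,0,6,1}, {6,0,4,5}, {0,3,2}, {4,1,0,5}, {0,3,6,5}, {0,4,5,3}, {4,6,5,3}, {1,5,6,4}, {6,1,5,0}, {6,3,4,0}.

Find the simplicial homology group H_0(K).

Fix the vertex order 0 < 1 < 2 < 3 < 4 < 5 < 6 and write every simplex with vertices in increasing order. Then dim K = 3 and the simplices of K are:

  0-simplices (7): [0], [1], [2], [3], [4], [5], [6]
  1-simplices (16): [0,1], [0,2], [0,3], [0,4], [0,5], [0,6], [1,4], [1,5], [1,6], [2,3], [3,4], [3,5], [3,6], [4,5], [4,6], [5,6]
  2-simplices (17): [0,1,4], [0,1,5], [0,1,6], [0,2,3], [0,3,4], [0,3,5], [0,3,6], [0,4,5], [0,4,6], [0,5,6], [1,4,5], [1,4,6], [1,5,6], [3,4,5], [3,4,6], [3,5,6], [4,5,6]
  3-simplices (9): [0,1,4,5], [0,1,4,6], [0,1,5,6], [0,3,4,5], [0,3,4,6], [0,3,5,6], [0,4,5,6], [1,4,5,6], [3,4,5,6]

so the chain groups are C_0 ≅ Z^7, C_1 ≅ Z^16, C_2 ≅ Z^17, C_3 ≅ Z^9.

The boundary map ∂_1: C_1 → C_0 maps an edge to its endpoints' difference, ∂[p,q] = q − p.
The resulting 7×16 matrix has rank 6, and its Smith normal form has invariant factors (1,1,1,1,1,1).

Boundary ∂_2: C_2 → C_1 maps a triangle to the signed sum of its edges. For instance
  ∂[1,5,6] = [5,6] − [1,6] + [1,5],
  ∂[0,2,3] = [2,3] − [0,3] + [0,2].
The 16×17 boundary matrix has rank 10 and Smith normal form diag(1,1,1,1,1,1,1,1,1,1).

The boundary map ∂_3: C_3 → C_2 sends each 3-simplex σ to the alternating sum Σ_i (−1)^i (σ with its i-th vertex removed). For instance
  ∂[0,3,5,6] = [3,5,6] − [0,5,6] + [0,3,6] − [0,3,5],
  ∂[0,1,5,6] = [1,5,6] − [0,5,6] + [0,1,6] − [0,1,5].
The 17×9 boundary matrix has rank 7 and Smith normal form diag(1,1,1,1,1,1,1).

Reading off H_k = ker ∂_k / im ∂_{k+1}:

  H_0: rank C_0 − rank ∂_1 = 7 − 6 = 1, and the invariant factors of ∂_1 are all 1, so H_0 = Z.

H_0 = Z.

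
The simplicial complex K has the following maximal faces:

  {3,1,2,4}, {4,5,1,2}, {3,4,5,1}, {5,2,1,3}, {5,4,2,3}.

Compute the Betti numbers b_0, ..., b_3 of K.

Take the total order 1 < 2 < 3 < 4 < 5 on the vertex set. Then K (dimension 3) consists of the simplices:

  0-simplices (5): [1], [2], [3], [4], [5]
  1-simplices (10): [1,2], [1,3], [1,4], [1,5], [2,3], [2,4], [2,5], [3,4], [3,5], [4,5]
  2-simplices (10): [1,2,3], [1,2,4], [1,2,5], [1,3,4], [1,3,5], [1,4,5], [2,3,4], [2,3,5], [2,4,5], [3,4,5]
  3-simplices (5): [1,2,3,4], [1,2,3,5], [1,2,4,5], [1,3,4,5], [2,3,4,5]

giving chain groups C_0 ≅ Z^5, C_1 ≅ Z^10, C_2 ≅ Z^10, C_3 ≅ Z^5.

The boundary map ∂_1: C_1 → C_0 maps an edge to its endpoints' difference, ∂[p,q] = q − p. For instance
  ∂[1,2] = [2] − [1].
This gives a 5×10 integer matrix of rank 4; reducing to Smith normal form yields diagonal entries (1,1,1,1).

Boundary ∂_2: C_2 → C_1 acts by ∂[p,q,r] = [q,r] − [p,r] + [p,q]. For instance
  ∂[1,3,4] = [3,4] − [1,4] + [1,3],
  ∂[1,3,5] = [3,5] − [1,5] + [1,3].
The 10×10 boundary matrix has rank 6 and Smith normal form diag(1,1,1,1,1,1).

∂_3: C_3 → C_2 sends each 3-simplex σ to the alternating sum Σ_i (−1)^i (σ with its i-th vertex removed). For instance
  ∂[1,2,3,4] = [2,3,4] − [1,3,4] + [1,2,4] − [1,2,3],
  ∂[1,2,3,5] = [2,3,5] − [1,3,5] + [1,2,5] − [1,2,3].
This gives a 10×5 integer matrix of rank 4; reducing to Smith normal form yields diagonal entries (1,1,1,1).

Computing H_k = (kernel of ∂_k) / (image of ∂_{k+1}):

  H_0: rank C_0 − rank ∂_1 = 5 − 4 = 1, and the invariant factors of ∂_1 are all 1, so H_0 ≅ Z.
  H_1: rank ker ∂_1 − rank ∂_2 = (10 − 4) − 6 = 0, and the invariant factors of ∂_2 are all 1, so H_1 ≅ 0.
  H_2: rank ker ∂_2 − rank ∂_3 = (10 − 6) − 4 = 0, and the invariant factors of ∂_3 are all 1, so H_2 ≅ 0.
  H_3: rank ker ∂_3 − rank ∂_4 = (5 − 4) − 0 = 1, and there is no ∂_4, so H_3 ≅ Z.

As a check, the Euler characteristic is 5 − 10 + 10 − 5 = 0, which agrees with 1 − 0 + 0 − 1 = 0.

Hence the Betti numbers are b_0 = 1, b_1 = 0, b_2 = 0, b_3 = 1.

b_0 = 1, b_1 = 0, b_2 = 0, b_3 = 1.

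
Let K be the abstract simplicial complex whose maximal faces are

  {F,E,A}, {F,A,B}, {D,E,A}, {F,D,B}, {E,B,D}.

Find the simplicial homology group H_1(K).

Order the vertices as A < B < D < E < F. Listing each simplex with vertices in this order, K has dimension 2 with simplices:

  0-simplices (5): A, B, D, E, F
  1-simplices (10): AB, AD, AE, AF, BD, BE, BF, DE, DF, EF
  2-simplices (5): ABF, ADE, AEF, BDE, BDF

giving chain groups C_0 ≅ Z^5, C_1 ≅ Z^10, C_2 ≅ Z^5.

The boundary map ∂_1: C_1 → C_0 maps an edge to its endpoints' difference, ∂[p,q] = q − p.
This gives a 5×10 integer matrix of rank 4; reducing to Smith normal form yields diagonal entries (1,1,1,1).

Boundary ∂_2: C_2 → C_1 maps a triangle to the signed sum of its edges. For instance
  ∂BDF = DF − BF + BD,
  ∂ABF = BF − AF + AB.
As a 10×5 matrix over Z this has rank 5, with invariant factors (1,1,1,1,1).

Reading off H_k = ker ∂_k / im ∂_{k+1}:

  H_1: rank ker ∂_1 − rank ∂_2 = (10 − 4) − 5 = 1, and the invariant factors of ∂_2 are all 1, so H_1 ≅ Z.

(K is a triangulation of the Möbius band.)

H_1 ≅ Z.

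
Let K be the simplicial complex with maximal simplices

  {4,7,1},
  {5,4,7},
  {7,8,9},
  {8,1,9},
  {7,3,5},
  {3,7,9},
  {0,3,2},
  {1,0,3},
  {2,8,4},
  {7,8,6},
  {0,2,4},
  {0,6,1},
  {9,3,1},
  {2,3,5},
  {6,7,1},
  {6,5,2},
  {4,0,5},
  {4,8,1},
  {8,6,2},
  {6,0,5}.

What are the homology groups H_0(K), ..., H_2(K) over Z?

K has 10 vertices, 30 edges, 20 triangles.
rank ∂_0 = 0, rank ∂_1 = 9 ⇒ b_0 = 10 − 0 − 9 = 1; all invariant factors of ∂_1 are 1 so no torsion. So H_0 = Z.
rank ∂_1 = 9, rank ∂_2 = 20 ⇒ b_1 = 30 − 9 − 20 = 1; ∂_2 has invariant factor(s) [2] giving torsion. So H_1 = Z ⊕ Z_2.
rank ∂_2 = 20, rank ∂_3 = 0 ⇒ b_2 = 20 − 20 − 0 = 0. So H_2 = 0.

H_0 ≅ Z,  H_1 ≅ Z ⊕ Z_2,  H_2 = 0.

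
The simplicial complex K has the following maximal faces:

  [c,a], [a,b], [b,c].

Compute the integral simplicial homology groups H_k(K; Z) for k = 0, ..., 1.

K has 3 vertices, 3 edges.
rank ∂_0 = 0, rank ∂_1 = 2 ⇒ b_0 = 3 − 0 − 2 = 1; all invariant factors of ∂_1 are 1 so no torsion. So H_0 ≅ Z.
rank ∂_1 = 2, rank ∂_2 = 0 ⇒ b_1 = 3 − 2 − 0 = 1. So H_1 ≅ Z.

H_0 = Z,  H_1 = Z.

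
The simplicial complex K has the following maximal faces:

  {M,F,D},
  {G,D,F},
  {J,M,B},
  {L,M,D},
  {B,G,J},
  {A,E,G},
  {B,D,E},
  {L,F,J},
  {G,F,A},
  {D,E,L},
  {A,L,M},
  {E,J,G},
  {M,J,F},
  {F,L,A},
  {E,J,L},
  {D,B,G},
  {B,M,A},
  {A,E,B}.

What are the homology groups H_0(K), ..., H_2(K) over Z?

H_0 ≅ Z,  H_1 ≅ Z ⊕ Z/2,  H_2 = 0.

We work with the vertex ordering A < B < D < E < F < G < J < L < M. The simplices of K, each written with vertices in increasing order, are:

  0-simplices (9): A, B, D, E, F, G, J, L, M
  1-simplices (27): AB, AE, AF, AG, AL, AM, BD, BE, BG, BJ, BM, DE, DF, DG, DL, DM, EG, EJ, EL, FG, FJ, FL, FM, GJ, JL, JM, LM
  2-simplices (18): ABE, ABM, AEG, AFG, AFL, ALM, BDE, BDG, BGJ, BJM, DEL, DFG, DFM, DLM, EGJ, EJL, FJL, FJM

so the chain groups are C_0 ≅ Z^9, C_1 ≅ Z^27, C_2 ≅ Z^18.

Boundary ∂_1: C_1 → C_0 maps an edge to its endpoints' difference, ∂[p,q] = q − p.
The 9×27 boundary matrix has rank 8 and Smith normal form diag(1,1,1,1,1,1,1,1).

∂_2: C_2 → C_1 sends each 2-simplex [p,q,r] to [q,r] − [p,r] + [p,q]. For instance
  ∂BGJ = GJ − BJ + BG,
  ∂BDE = DE − BE + BD.
The resulting 27×18 matrix has rank 18, and its Smith normal form has invariant factors (1,1,1,1,1,1,1,1,1,1,1,1,1,1,1,1,1,2).

Now H_k = ker ∂_k / im ∂_{k+1}, so:

  H_0: rank C_0 − rank ∂_1 = 9 − 8 = 1, and the invariant factors of ∂_1 are all 1, so H_0 = Z.
  H_1: rank ker ∂_1 − rank ∂_2 = (27 − 8) − 18 = 1, and ∂_2 has invariant factor 2 > 1, so H_1 = Z ⊕ Z/2.
  H_2: rank ker ∂_2 − rank ∂_3 = (18 − 18) − 0 = 0, and there is no ∂_3, so H_2 = 0.

(K is a triangulation of the Klein bottle.)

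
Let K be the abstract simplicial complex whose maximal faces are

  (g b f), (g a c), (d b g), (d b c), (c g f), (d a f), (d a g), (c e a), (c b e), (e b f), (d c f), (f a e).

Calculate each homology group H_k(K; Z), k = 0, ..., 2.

Fix the vertex order a < b < c < d < e < f < g and write every simplex with vertices in increasing order. Then dim K = 2 and the simplices of K are:

  0-simplices (7): a, b, c, d, e, f, g
  1-simplices (18): ac, ad, ae, af, ag, bc, bd, be, bf, bg, cd, ce, cf, cg, df, dg, ef, fg
  2-simplices (12): ace, acg, adf, adg, aef, bcd, bce, bdg, bef, bfg, cdf, cfg

giving chain groups C_0 ≅ Z^7, C_1 ≅ Z^18, C_2 ≅ Z^12.

Boundary ∂_1: C_1 → C_0 is given by ∂[p,q] = [q] − [p].
The resulting 7×18 matrix has rank 6, and its Smith normal form has invariant factors (1,1,1,1,1,1).

∂_2: C_2 → C_1 acts by ∂[p,q,r] = [q,r] − [p,r] + [p,q]. For instance
  ∂cfg = fg − cg + cf,
  ∂bce = ce − be + bc.
This gives a 18×12 integer matrix of rank 12; reducing to Smith normal form yields diagonal entries (1,1,1,1,1,1,1,1,1,1,1,2).

Reading off H_k = ker ∂_k / im ∂_{k+1}:

  H_0: rank C_0 − rank ∂_1 = 7 − 6 = 1, and the invariant factors of ∂_1 are all 1, so H_0 = Z.
  H_1: rank ker ∂_1 − rank ∂_2 = (18 − 6) − 12 = 0, and ∂_2 has invariant factor 2 > 1, so H_1 = Z_2.
  H_2: rank ker ∂_2 − rank ∂_3 = (12 − 12) − 0 = 0, and there is no ∂_3, so H_2 = 0.

As a check, the Euler characteristic is 7 − 18 + 12 = 1, which agrees with 1 − 0 + 0 = 1.

H_0 = Z,  H_1 = Z_2,  H_2 = 0.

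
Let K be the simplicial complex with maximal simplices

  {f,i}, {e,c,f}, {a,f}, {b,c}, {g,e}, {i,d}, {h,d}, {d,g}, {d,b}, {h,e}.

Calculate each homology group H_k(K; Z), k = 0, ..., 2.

We work with the vertex ordering a < b < c < d < e < f < g < h < i. The simplices of K, each written with vertices in increasing order, are:

  0-simplices (9): a, b, c, d, e, f, g, h, i
  1-simplices (12): af, bc, bd, ce, cf, dg, dh, di, ef, eg, eh, fi
  2-simplices (1): cef

Hence C_0 ≅ Z^9, C_1 ≅ Z^12, C_2 ≅ Z^1.

Boundary ∂_1: C_1 → C_0 is given by ∂[p,q] = [q] − [p]. For instance
  ∂bd = d − b.
As a 9×12 matrix over Z this has rank 8, with invariant factors (1,1,1,1,1,1,1,1).

The boundary map ∂_2: C_2 → C_1 sends each 2-simplex [p,q,r] to [q,r] − [p,r] + [p,q]. For instance
  ∂cef = ef − cf + ce.
The 12×1 boundary matrix has rank 1 and Smith normal form diag(1).

From H_k ≅ ker(∂_k) / im(∂_{k+1}) we obtain:

  H_0: rank C_0 − rank ∂_1 = 9 − 8 = 1, and the invariant factors of ∂_1 are all 1, so H_0 ≅ Z.
  H_1: rank ker ∂_1 − rank ∂_2 = (12 − 8) − 1 = 3, and the invariant factors of ∂_2 are all 1, so H_1 ≅ Z^3.
  H_2: rank ker ∂_2 − rank ∂_3 = (1 − 1) − 0 = 0, and there is no ∂_3, so H_2 ≅ 0.

H_0 = Z,  H_1 = Z^3,  H_2 = 0.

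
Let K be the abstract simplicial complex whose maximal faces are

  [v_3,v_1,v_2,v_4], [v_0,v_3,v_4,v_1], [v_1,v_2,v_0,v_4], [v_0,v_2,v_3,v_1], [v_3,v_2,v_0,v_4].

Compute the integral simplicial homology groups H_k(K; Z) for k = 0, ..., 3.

Fix the vertex order v_0 < v_1 < v_2 < v_3 < v_4 and write every simplex with vertices in increasing order. Then dim K = 3 and the simplices of K are:

  0-simplices (5): [v_0], [v_1], [v_2], [v_3], [v_4]
  1-simplices (10): [v_0,v_1], [v_0,v_2], [v_0,v_3], [v_0,v_4], [v_1,v_2], [v_1,v_3], [v_1,v_4], [v_2,v_3], [v_2,v_4], [v_3,v_4]
  2-simplices (10): [v_0,v_1,v_2], [v_0,v_1,v_3], [v_0,v_1,v_4], [v_0,v_2,v_3], [v_0,v_2,v_4], [v_0,v_3,v_4], [v_1,v_2,v_3], [v_1,v_2,v_4], [v_1,v_3,v_4], [v_2,v_3,v_4]
  3-simplices (5): [v_0,v_1,v_2,v_3], [v_0,v_1,v_2,v_4], [v_0,v_1,v_3,v_4], [v_0,v_2,v_3,v_4], [v_1,v_2,v_3,v_4]

Hence C_0 ≅ Z^5, C_1 ≅ Z^10, C_2 ≅ Z^10, C_3 ≅ Z^5.

Boundary ∂_1: C_1 → C_0 is given by ∂[p,q] = [q] − [p]. For instance
  ∂[v_0,v_1] = [v_1] − [v_0].
The resulting 5×10 matrix has rank 4, and its Smith normal form has invariant factors (1,1,1,1).

Boundary ∂_2: C_2 → C_1 acts by ∂[p,q,r] = [q,r] − [p,r] + [p,q]. For instance
  ∂[v_0,v_2,v_4] = [v_2,v_4] − [v_0,v_4] + [v_0,v_2],
  ∂[v_0,v_3,v_4] = [v_3,v_4] − [v_0,v_4] + [v_0,v_3].
As a 10×10 matrix over Z this has rank 6, with invariant factors (1,1,1,1,1,1).

The boundary map ∂_3: C_3 → C_2 sends each 3-simplex σ to the alternating sum Σ_i (−1)^i (σ with its i-th vertex removed). For instance
  ∂[v_1,v_2,v_3,v_4] = [v_2,v_3,v_4] − [v_1,v_3,v_4] + [v_1,v_2,v_4] − [v_1,v_2,v_3],
  ∂[v_0,v_2,v_3,v_4] = [v_2,v_3,v_4] − [v_0,v_3,v_4] + [v_0,v_2,v_4] − [v_0,v_2,v_3].
The 10×5 boundary matrix has rank 4 and Smith normal form diag(1,1,1,1).

From H_k ≅ ker(∂_k) / im(∂_{k+1}) we obtain:

  H_0: rank C_0 − rank ∂_1 = 5 − 4 = 1, and the invariant factors of ∂_1 are all 1, so H_0 = Z.
  H_1: rank ker ∂_1 − rank ∂_2 = (10 − 4) − 6 = 0, and the invariant factors of ∂_2 are all 1, so H_1 = 0.
  H_2: rank ker ∂_2 − rank ∂_3 = (10 − 6) − 4 = 0, and the invariant factors of ∂_3 are all 1, so H_2 = 0.
  H_3: rank ker ∂_3 − rank ∂_4 = (5 − 4) − 0 = 1, and there is no ∂_4, so H_3 = Z.

H_0 ≅ Z,  H_1 = 0,  H_2 = 0,  H_3 ≅ Z.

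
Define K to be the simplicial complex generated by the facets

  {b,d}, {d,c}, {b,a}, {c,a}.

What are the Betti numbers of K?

b_0 = 1, b_1 = 1.

We work with the vertex ordering a < b < c < d. The simplices of K, each written with vertices in increasing order, are:

  0-simplices (4): a, b, c, d
  1-simplices (4): ab, ac, bd, cd

giving chain groups C_0 ≅ Z^4, C_1 ≅ Z^4.

The boundary map ∂_1: C_1 → C_0 maps an edge to its endpoints' difference, ∂[p,q] = q − p.
The resulting 4×4 matrix has rank 3, and its Smith normal form has invariant factors (1,1,1).

Computing H_k = (kernel of ∂_k) / (image of ∂_{k+1}):

  H_0: rank C_0 − rank ∂_1 = 4 − 3 = 1, and the invariant factors of ∂_1 are all 1, so H_0 = Z.
  H_1: rank ker ∂_1 − rank ∂_2 = (4 − 3) − 0 = 1, and there is no ∂_2, so H_1 = Z.

(K is a triangulation of the circle S^1.)

Hence the Betti numbers are b_0 = 1, b_1 = 1.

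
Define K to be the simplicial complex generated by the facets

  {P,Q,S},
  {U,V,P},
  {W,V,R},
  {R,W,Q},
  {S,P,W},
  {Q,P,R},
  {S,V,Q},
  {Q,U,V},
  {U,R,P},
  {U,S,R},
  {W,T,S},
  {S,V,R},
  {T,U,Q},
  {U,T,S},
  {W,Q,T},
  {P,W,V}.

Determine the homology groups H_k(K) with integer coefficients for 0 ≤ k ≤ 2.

H_0 = Z,  H_1 = Z^2,  H_2 = Z.

Fix the vertex order P < Q < R < S < T < U < V < W and write every simplex with vertices in increasing order. Then dim K = 2 and the simplices of K are:

  0-simplices (8): P, Q, R, S, T, U, V, W
  1-simplices (24): PQ, PR, PS, PU, PV, PW, QR, QS, QT, QU, QV, QW, RS, RU, RV, RW, ST, SU, SV, SW, TU, TW, UV, VW
  2-simplices (16): PQR, PQS, PRU, PSW, PUV, PVW, QRW, QSV, QTU, QTW, QUV, RSU, RSV, RVW, STU, STW

giving chain groups C_0 ≅ Z^8, C_1 ≅ Z^24, C_2 ≅ Z^16.

∂_1: C_1 → C_0 maps an edge to its endpoints' difference, ∂[p,q] = q − p.
This gives a 8×24 integer matrix of rank 7; reducing to Smith normal form yields diagonal entries (1,1,1,1,1,1,1).

Boundary ∂_2: C_2 → C_1 maps a triangle to the signed sum of its edges. For instance
  ∂QTW = TW − QW + QT,
  ∂PRU = RU − PU + PR.
This gives a 24×16 integer matrix of rank 15; reducing to Smith normal form yields diagonal entries (1,1,1,1,1,1,1,1,1,1,1,1,1,1,1).

From H_k ≅ ker(∂_k) / im(∂_{k+1}) we obtain:

  H_0: rank C_0 − rank ∂_1 = 8 − 7 = 1, and the invariant factors of ∂_1 are all 1, so H_0 ≅ Z.
  H_1: rank ker ∂_1 − rank ∂_2 = (24 − 7) − 15 = 2, and the invariant factors of ∂_2 are all 1, so H_1 ≅ Z^2.
  H_2: rank ker ∂_2 − rank ∂_3 = (16 − 15) − 0 = 1, and there is no ∂_3, so H_2 ≅ Z.

As a check, the Euler characteristic is 8 − 24 + 16 = 0, which agrees with 1 − 2 + 1 = 0.
(K is a triangulation of the torus T^2.)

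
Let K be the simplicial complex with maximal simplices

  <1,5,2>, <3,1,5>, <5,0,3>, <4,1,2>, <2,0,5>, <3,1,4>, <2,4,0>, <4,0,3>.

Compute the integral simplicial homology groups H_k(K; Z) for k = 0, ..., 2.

H_0 ≅ Z,  H_1 = 0,  H_2 ≅ Z.

Order the vertices as 0 < 1 < 2 < 3 < 4 < 5. Listing each simplex with vertices in this order, K has dimension 2 with simplices:

  0-simplices (6): [0], [1], [2], [3], [4], [5]
  1-simplices (12): [0,2], [0,3], [0,4], [0,5], [1,2], [1,3], [1,4], [1,5], [2,4], [2,5], [3,4], [3,5]
  2-simplices (8): [0,2,4], [0,2,5], [0,3,4], [0,3,5], [1,2,4], [1,2,5], [1,3,4], [1,3,5]

giving chain groups C_0 ≅ Z^6, C_1 ≅ Z^12, C_2 ≅ Z^8.

The boundary map ∂_1: C_1 → C_0 sends each edge [p,q] (with p < q) to q − p. For instance
  ∂[3,5] = [5] − [3].
As a 6×12 matrix over Z this has rank 5, with invariant factors (1,1,1,1,1).

Boundary ∂_2: C_2 → C_1 sends each 2-simplex [p,q,r] to [q,r] − [p,r] + [p,q]. For instance
  ∂[0,3,4] = [3,4] − [0,4] + [0,3],
  ∂[1,2,4] = [2,4] − [1,4] + [1,2].
This gives a 12×8 integer matrix of rank 7; reducing to Smith normal form yields diagonal entries (1,1,1,1,1,1,1).

Reading off H_k = ker ∂_k / im ∂_{k+1}:

  H_0: rank C_0 − rank ∂_1 = 6 − 5 = 1, and the invariant factors of ∂_1 are all 1, so H_0 ≅ Z.
  H_1: rank ker ∂_1 − rank ∂_2 = (12 − 5) − 7 = 0, and the invariant factors of ∂_2 are all 1, so H_1 ≅ 0.
  H_2: rank ker ∂_2 − rank ∂_3 = (8 − 7) − 0 = 1, and there is no ∂_3, so H_2 ≅ Z.

As a check, the Euler characteristic is 6 − 12 + 8 = 2, which agrees with 1 − 0 + 1 = 2.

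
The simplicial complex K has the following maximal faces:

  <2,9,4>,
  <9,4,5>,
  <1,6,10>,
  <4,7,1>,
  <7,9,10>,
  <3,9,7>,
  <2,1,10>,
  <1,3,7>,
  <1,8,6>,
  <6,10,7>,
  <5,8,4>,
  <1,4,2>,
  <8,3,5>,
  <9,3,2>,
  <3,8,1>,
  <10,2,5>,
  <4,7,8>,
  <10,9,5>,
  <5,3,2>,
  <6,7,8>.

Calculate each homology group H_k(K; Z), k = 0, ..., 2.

H_0 ≅ Z,  H_1 ≅ Z ⊕ Z/2,  H_2 = 0.

Order the vertices as 1 < 2 < 3 < 4 < 5 < 6 < 7 < 8 < 9 < 10. Listing each simplex with vertices in this order, K has dimension 2 with simplices:

  0-simplices (10): [1], [2], [3], [4], [5], [6], [7], [8], [9], [10]
  1-simplices (30): (30 of them)
  2-simplices (20): (20 of them)

so the chain groups are C_0 ≅ Z^10, C_1 ≅ Z^30, C_2 ≅ Z^20.

The boundary map ∂_1: C_1 → C_0 sends each edge [p,q] (with p < q) to q − p. For instance
  ∂[4,5] = [5] − [4].
The resulting 10×30 matrix has rank 9, and its Smith normal form has invariant factors (1,1,1,1,1,1,1,1,1).

The boundary map ∂_2: C_2 → C_1 maps a triangle to the signed sum of its edges. For instance
  ∂[1,6,10] = [6,10] − [1,10] + [1,6],
  ∂[1,2,4] = [2,4] − [1,4] + [1,2].
The resulting 30×20 matrix has rank 20, and its Smith normal form has invariant factors (1,1,1,1,1,1,1,1,1,1,1,1,1,1,1,1,1,1,1,2).

From H_k ≅ ker(∂_k) / im(∂_{k+1}) we obtain:

  H_0: rank C_0 − rank ∂_1 = 10 − 9 = 1, and the invariant factors of ∂_1 are all 1, so H_0 = Z.
  H_1: rank ker ∂_1 − rank ∂_2 = (30 − 9) − 20 = 1, and ∂_2 has invariant factor 2 > 1, so H_1 = Z ⊕ Z/2.
  H_2: rank ker ∂_2 − rank ∂_3 = (20 − 20) − 0 = 0, and there is no ∂_3, so H_2 = 0.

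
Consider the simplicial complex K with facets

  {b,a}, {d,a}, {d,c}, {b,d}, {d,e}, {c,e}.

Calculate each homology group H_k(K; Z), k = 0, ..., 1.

Take the total order a < b < c < d < e on the vertex set. Then K (dimension 1) consists of the simplices:

  0-simplices (5): a, b, c, d, e
  1-simplices (6): ab, ad, bd, cd, ce, de

so the chain groups are C_0 ≅ Z^5, C_1 ≅ Z^6.

The boundary map ∂_1: C_1 → C_0 is given by ∂[p,q] = [q] − [p].
As a 5×6 matrix over Z this has rank 4, with invariant factors (1,1,1,1).

Computing H_k = (kernel of ∂_k) / (image of ∂_{k+1}):

  H_0: rank C_0 − rank ∂_1 = 5 − 4 = 1, and the invariant factors of ∂_1 are all 1, so H_0 ≅ Z.
  H_1: rank ker ∂_1 − rank ∂_2 = (6 − 4) − 0 = 2, and there is no ∂_2, so H_1 ≅ Z^2.

H_0 = Z,  H_1 = Z^2.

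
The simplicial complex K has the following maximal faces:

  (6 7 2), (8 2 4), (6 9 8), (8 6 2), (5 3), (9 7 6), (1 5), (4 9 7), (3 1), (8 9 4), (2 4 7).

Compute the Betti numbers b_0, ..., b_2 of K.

Fix the vertex order 1 < 2 < 3 < 4 < 5 < 6 < 7 < 8 < 9 and write every simplex with vertices in increasing order. Then dim K = 2 and the simplices of K are:

  0-simplices (9): [1], [2], [3], [4], [5], [6], [7], [8], [9]
  1-simplices (15): [1,3], [1,5], [2,4], [2,6], [2,7], [2,8], [3,5], [4,7], [4,8], [4,9], [6,7], [6,8], [6,9], [7,9], [8,9]
  2-simplices (8): [2,4,7], [2,4,8], [2,6,7], [2,6,8], [4,7,9], [4,8,9], [6,7,9], [6,8,9]

so the chain groups are C_0 ≅ Z^9, C_1 ≅ Z^15, C_2 ≅ Z^8.

Boundary ∂_1: C_1 → C_0 maps an edge to its endpoints' difference, ∂[p,q] = q − p. For instance
  ∂[4,7] = [7] − [4].
The 9×15 boundary matrix has rank 7 and Smith normal form diag(1,1,1,1,1,1,1).

∂_2: C_2 → C_1 maps a triangle to the signed sum of its edges. For instance
  ∂[4,8,9] = [8,9] − [4,9] + [4,8],
  ∂[2,4,8] = [4,8] − [2,8] + [2,4].
This gives a 15×8 integer matrix of rank 7; reducing to Smith normal form yields diagonal entries (1,1,1,1,1,1,1).

From H_k ≅ ker(∂_k) / im(∂_{k+1}) we obtain:

  H_0: rank C_0 − rank ∂_1 = 9 − 7 = 2, and the invariant factors of ∂_1 are all 1, so H_0 = Z^2.
  H_1: rank ker ∂_1 − rank ∂_2 = (15 − 7) − 7 = 1, and the invariant factors of ∂_2 are all 1, so H_1 = Z.
  H_2: rank ker ∂_2 − rank ∂_3 = (8 − 7) − 0 = 1, and there is no ∂_3, so H_2 = Z.

Hence the Betti numbers are b_0 = 2, b_1 = 1, b_2 = 1.

b_0 = 2, b_1 = 1, b_2 = 1.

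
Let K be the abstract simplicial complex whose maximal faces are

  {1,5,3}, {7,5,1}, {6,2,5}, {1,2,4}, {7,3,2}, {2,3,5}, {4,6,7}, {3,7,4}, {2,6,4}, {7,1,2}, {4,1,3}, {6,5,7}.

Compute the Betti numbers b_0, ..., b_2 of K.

b_0 = 1, b_1 = 0, b_2 = 0.

We work with the vertex ordering 1 < 2 < 3 < 4 < 5 < 6 < 7. The simplices of K, each written with vertices in increasing order, are:

  0-simplices (7): [1], [2], [3], [4], [5], [6], [7]
  1-simplices (18): [1,2], [1,3], [1,4], [1,5], [1,7], [2,3], [2,4], [2,5], [2,6], [2,7], [3,4], [3,5], [3,7], [4,6], [4,7], [5,6], [5,7], [6,7]
  2-simplices (12): [1,2,4], [1,2,7], [1,3,4], [1,3,5], [1,5,7], [2,3,5], [2,3,7], [2,4,6], [2,5,6], [3,4,7], [4,6,7], [5,6,7]

giving chain groups C_0 ≅ Z^7, C_1 ≅ Z^18, C_2 ≅ Z^12.

The boundary map ∂_1: C_1 → C_0 is given by ∂[p,q] = [q] − [p]. For instance
  ∂[2,4] = [4] − [2].
The 7×18 boundary matrix has rank 6 and Smith normal form diag(1,1,1,1,1,1).

Boundary ∂_2: C_2 → C_1 sends each 2-simplex [p,q,r] to [q,r] − [p,r] + [p,q]. For instance
  ∂[1,2,7] = [2,7] − [1,7] + [1,2],
  ∂[1,3,5] = [3,5] − [1,5] + [1,3].
The 18×12 boundary matrix has rank 12 and Smith normal form diag(1,1,1,1,1,1,1,1,1,1,1,2).

Now H_k = ker ∂_k / im ∂_{k+1}, so:

  H_0: rank C_0 − rank ∂_1 = 7 − 6 = 1, and the invariant factors of ∂_1 are all 1, so H_0 ≅ Z.
  H_1: rank ker ∂_1 − rank ∂_2 = (18 − 6) − 12 = 0, and ∂_2 has invariant factor 2 > 1, so H_1 ≅ Z_2.
  H_2: rank ker ∂_2 − rank ∂_3 = (12 − 12) − 0 = 0, and there is no ∂_3, so H_2 ≅ 0.

As a check, the Euler characteristic is 7 − 18 + 12 = 1, which agrees with 1 − 0 + 0 = 1.

Hence the Betti numbers are b_0 = 1, b_1 = 0, b_2 = 0.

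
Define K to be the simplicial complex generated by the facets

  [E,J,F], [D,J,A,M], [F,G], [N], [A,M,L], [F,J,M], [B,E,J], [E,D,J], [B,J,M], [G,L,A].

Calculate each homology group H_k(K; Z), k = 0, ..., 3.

Take the total order A < B < D < E < F < G < J < L < M < N on the vertex set. Then K (dimension 3) consists of the simplices:

  0-simplices (10): A, B, D, E, F, G, J, L, M, N
  1-simplices (19): AD, AG, AJ, AL, AM, BE, BJ, BM, DE, DJ, DM, EF, EJ, FG, FJ, FM, GL, JM, LM
  2-simplices (11): ADJ, ADM, AGL, AJM, ALM, BEJ, BJM, DEJ, DJM, EFJ, FJM
  3-simplices (1): ADJM

so the chain groups are C_0 ≅ Z^10, C_1 ≅ Z^19, C_2 ≅ Z^11, C_3 ≅ Z^1.

The boundary map ∂_1: C_1 → C_0 is given by ∂[p,q] = [q] − [p].
The resulting 10×19 matrix has rank 8, and its Smith normal form has invariant factors (1,1,1,1,1,1,1,1).

∂_2: C_2 → C_1 maps a triangle to the signed sum of its edges. For instance
  ∂BJM = JM − BM + BJ,
  ∂ADM = DM − AM + AD.
The resulting 19×11 matrix has rank 10, and its Smith normal form has invariant factors (1,1,1,1,1,1,1,1,1,1).

The boundary map ∂_3: C_3 → C_2 sends each 3-simplex σ to the alternating sum Σ_i (−1)^i (σ with its i-th vertex removed). For instance
  ∂ADJM = DJM − AJM + ADM − ADJ.
The 11×1 boundary matrix has rank 1 and Smith normal form diag(1).

From H_k ≅ ker(∂_k) / im(∂_{k+1}) we obtain:

  H_0: rank C_0 − rank ∂_1 = 10 − 8 = 2, and the invariant factors of ∂_1 are all 1, so H_0 ≅ Z^2.
  H_1: rank ker ∂_1 − rank ∂_2 = (19 − 8) − 10 = 1, and the invariant factors of ∂_2 are all 1, so H_1 ≅ Z.
  H_2: rank ker ∂_2 − rank ∂_3 = (11 − 10) − 1 = 0, and the invariant factors of ∂_3 are all 1, so H_2 ≅ 0.
  H_3: rank ker ∂_3 − rank ∂_4 = (1 − 1) − 0 = 0, and there is no ∂_4, so H_3 ≅ 0.

H_0 ≅ Z^2,  H_1 ≅ Z,  H_2 = 0,  H_3 = 0.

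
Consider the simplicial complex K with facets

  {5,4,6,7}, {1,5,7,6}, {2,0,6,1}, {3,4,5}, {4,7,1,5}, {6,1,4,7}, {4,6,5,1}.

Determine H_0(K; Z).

H_0 ≅ Z.

Order the vertices as 0 < 1 < 2 < 3 < 4 < 5 < 6 < 7. Listing each simplex with vertices in this order, K has dimension 3 with simplices:

  0-simplices (8): [0], [1], [2], [3], [4], [5], [6], [7]
  1-simplices (17): [0,1], [0,2], [0,6], [1,2], [1,4], [1,5], [1,6], [1,7], [2,6], [3,4], [3,5], [4,5], [4,6], [4,7], [5,6], [5,7], [6,7]
  2-simplices (15): [0,1,2], [0,1,6], [0,2,6], [1,2,6], [1,4,5], [1,4,6], [1,4,7], [1,5,6], [1,5,7], [1,6,7], [3,4,5], [4,5,6], [4,5,7], [4,6,7], [5,6,7]
  3-simplices (6): [0,1,2,6], [1,4,5,6], [1,4,5,7], [1,4,6,7], [1,5,6,7], [4,5,6,7]

giving chain groups C_0 ≅ Z^8, C_1 ≅ Z^17, C_2 ≅ Z^15, C_3 ≅ Z^6.

Boundary ∂_1: C_1 → C_0 sends each edge [p,q] (with p < q) to q − p. For instance
  ∂[3,4] = [4] − [3].
As a 8×17 matrix over Z this has rank 7, with invariant factors (1,1,1,1,1,1,1).

∂_2: C_2 → C_1 acts by ∂[p,q,r] = [q,r] − [p,r] + [p,q]. For instance
  ∂[1,2,6] = [2,6] − [1,6] + [1,2],
  ∂[4,5,7] = [5,7] − [4,7] + [4,5].
As a 17×15 matrix over Z this has rank 10, with invariant factors (1,1,1,1,1,1,1,1,1,1).

∂_3: C_3 → C_2 sends each 3-simplex σ to the alternating sum Σ_i (−1)^i (σ with its i-th vertex removed). For instance
  ∂[1,4,5,6] = [4,5,6] − [1,5,6] + [1,4,6] − [1,4,5],
  ∂[1,4,5,7] = [4,5,7] − [1,5,7] + [1,4,7] − [1,4,5].
This gives a 15×6 integer matrix of rank 5; reducing to Smith normal form yields diagonal entries (1,1,1,1,1).

From H_k ≅ ker(∂_k) / im(∂_{k+1}) we obtain:

  H_0: rank C_0 − rank ∂_1 = 8 − 7 = 1, and the invariant factors of ∂_1 are all 1, so H_0 ≅ Z.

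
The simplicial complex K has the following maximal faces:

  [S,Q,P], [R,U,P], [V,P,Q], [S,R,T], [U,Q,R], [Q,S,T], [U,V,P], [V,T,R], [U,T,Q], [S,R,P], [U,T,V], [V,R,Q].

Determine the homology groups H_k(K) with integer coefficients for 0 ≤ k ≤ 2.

H_0 = Z,  H_1 = Z/2,  H_2 = 0.

Order the vertices as P < Q < R < S < T < U < V. Listing each simplex with vertices in this order, K has dimension 2 with simplices:

  0-simplices (7): P, Q, R, S, T, U, V
  1-simplices (18): PQ, PR, PS, PU, PV, QR, QS, QT, QU, QV, RS, RT, RU, RV, ST, TU, TV, UV
  2-simplices (12): PQS, PQV, PRS, PRU, PUV, QRU, QRV, QST, QTU, RST, RTV, TUV

giving chain groups C_0 ≅ Z^7, C_1 ≅ Z^18, C_2 ≅ Z^12.

Boundary ∂_1: C_1 → C_0 maps an edge to its endpoints' difference, ∂[p,q] = q − p. For instance
  ∂RV = V − R.
The 7×18 boundary matrix has rank 6 and Smith normal form diag(1,1,1,1,1,1).

Boundary ∂_2: C_2 → C_1 maps a triangle to the signed sum of its edges. For instance
  ∂RST = ST − RT + RS,
  ∂PUV = UV − PV + PU.
This gives a 18×12 integer matrix of rank 12; reducing to Smith normal form yields diagonal entries (1,1,1,1,1,1,1,1,1,1,1,2).

Reading off H_k = ker ∂_k / im ∂_{k+1}:

  H_0: rank C_0 − rank ∂_1 = 7 − 6 = 1, and the invariant factors of ∂_1 are all 1, so H_0 ≅ Z.
  H_1: rank ker ∂_1 − rank ∂_2 = (18 − 6) − 12 = 0, and ∂_2 has invariant factor 2 > 1, so H_1 ≅ Z/2.
  H_2: rank ker ∂_2 − rank ∂_3 = (12 − 12) − 0 = 0, and there is no ∂_3, so H_2 ≅ 0.

As a check, the Euler characteristic is 7 − 18 + 12 = 1, which agrees with 1 − 0 + 0 = 1.
(K is a triangulation of the real projective plane RP^2.)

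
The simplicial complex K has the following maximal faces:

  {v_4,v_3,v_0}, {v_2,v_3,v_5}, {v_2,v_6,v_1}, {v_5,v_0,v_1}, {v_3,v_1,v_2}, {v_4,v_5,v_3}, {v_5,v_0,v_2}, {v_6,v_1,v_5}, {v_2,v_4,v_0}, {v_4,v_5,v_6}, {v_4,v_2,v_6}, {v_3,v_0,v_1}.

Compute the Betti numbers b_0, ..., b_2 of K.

b_0 = 1, b_1 = 0, b_2 = 0.

We work with the vertex ordering v_0 < v_1 < v_2 < v_3 < v_4 < v_5 < v_6. The simplices of K, each written with vertices in increasing order, are:

  0-simplices (7): [v_0], [v_1], [v_2], [v_3], [v_4], [v_5], [v_6]
  1-simplices (18): (18 of them)
  2-simplices (12): (12 of them)

so the chain groups are C_0 ≅ Z^7, C_1 ≅ Z^18, C_2 ≅ Z^12.

∂_1: C_1 → C_0 maps an edge to its endpoints' difference, ∂[p,q] = q − p.
This gives a 7×18 integer matrix of rank 6; reducing to Smith normal form yields diagonal entries (1,1,1,1,1,1).

∂_2: C_2 → C_1 maps a triangle to the signed sum of its edges. For instance
  ∂[v_0,v_1,v_3] = [v_1,v_3] − [v_0,v_3] + [v_0,v_1],
  ∂[v_0,v_2,v_5] = [v_2,v_5] − [v_0,v_5] + [v_0,v_2].
The 18×12 boundary matrix has rank 12 and Smith normal form diag(1,1,1,1,1,1,1,1,1,1,1,2).

Reading off H_k = ker ∂_k / im ∂_{k+1}:

  H_0: rank C_0 − rank ∂_1 = 7 − 6 = 1, and the invariant factors of ∂_1 are all 1, so H_0 ≅ Z.
  H_1: rank ker ∂_1 − rank ∂_2 = (18 − 6) − 12 = 0, and ∂_2 has invariant factor 2 > 1, so H_1 ≅ Z_2.
  H_2: rank ker ∂_2 − rank ∂_3 = (12 − 12) − 0 = 0, and there is no ∂_3, so H_2 ≅ 0.

Hence the Betti numbers are b_0 = 1, b_1 = 0, b_2 = 0.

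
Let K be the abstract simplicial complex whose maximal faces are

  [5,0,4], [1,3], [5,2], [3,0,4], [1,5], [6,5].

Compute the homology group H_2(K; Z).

H_2 ≅ 0.

Take the total order 0 < 1 < 2 < 3 < 4 < 5 < 6 on the vertex set. Then K (dimension 2) consists of the simplices:

  0-simplices (7): [0], [1], [2], [3], [4], [5], [6]
  1-simplices (9): [0,3], [0,4], [0,5], [1,3], [1,5], [2,5], [3,4], [4,5], [5,6]
  2-simplices (2): [0,3,4], [0,4,5]

giving chain groups C_0 ≅ Z^7, C_1 ≅ Z^9, C_2 ≅ Z^2.

The boundary map ∂_1: C_1 → C_0 sends each edge [p,q] (with p < q) to q − p. For instance
  ∂[0,5] = [5] − [0].
The resulting 7×9 matrix has rank 6, and its Smith normal form has invariant factors (1,1,1,1,1,1).

Boundary ∂_2: C_2 → C_1 maps a triangle to the signed sum of its edges. For instance
  ∂[0,4,5] = [4,5] − [0,5] + [0,4],
  ∂[0,3,4] = [3,4] − [0,4] + [0,3].
The resulting 9×2 matrix has rank 2, and its Smith normal form has invariant factors (1,1).

From H_k ≅ ker(∂_k) / im(∂_{k+1}) we obtain:

  H_2: rank ker ∂_2 − rank ∂_3 = (2 − 2) − 0 = 0, and there is no ∂_3, so H_2 = 0.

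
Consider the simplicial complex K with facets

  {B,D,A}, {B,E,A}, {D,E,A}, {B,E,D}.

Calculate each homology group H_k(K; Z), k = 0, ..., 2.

Fix the vertex order A < B < D < E and write every simplex with vertices in increasing order. Then dim K = 2 and the simplices of K are:

  0-simplices (4): A, B, D, E
  1-simplices (6): AB, AD, AE, BD, BE, DE
  2-simplices (4): ABD, ABE, ADE, BDE

so the chain groups are C_0 ≅ Z^4, C_1 ≅ Z^6, C_2 ≅ Z^4.

∂_1: C_1 → C_0 is given by ∂[p,q] = [q] − [p]. For instance
  ∂AD = D − A.
This gives a 4×6 integer matrix of rank 3; reducing to Smith normal form yields diagonal entries (1,1,1).

The boundary map ∂_2: C_2 → C_1 maps a triangle to the signed sum of its edges. For instance
  ∂ADE = DE − AE + AD,
  ∂BDE = DE − BE + BD.
This gives a 6×4 integer matrix of rank 3; reducing to Smith normal form yields diagonal entries (1,1,1).

Now H_k = ker ∂_k / im ∂_{k+1}, so:

  H_0: rank C_0 − rank ∂_1 = 4 − 3 = 1, and the invariant factors of ∂_1 are all 1, so H_0 = Z.
  H_1: rank ker ∂_1 − rank ∂_2 = (6 − 3) − 3 = 0, and the invariant factors of ∂_2 are all 1, so H_1 = 0.
  H_2: rank ker ∂_2 − rank ∂_3 = (4 − 3) − 0 = 1, and there is no ∂_3, so H_2 = Z.

As a check, the Euler characteristic is 4 − 6 + 4 = 2, which agrees with 1 − 0 + 1 = 2.

H_0 ≅ Z,  H_1 = 0,  H_2 ≅ Z.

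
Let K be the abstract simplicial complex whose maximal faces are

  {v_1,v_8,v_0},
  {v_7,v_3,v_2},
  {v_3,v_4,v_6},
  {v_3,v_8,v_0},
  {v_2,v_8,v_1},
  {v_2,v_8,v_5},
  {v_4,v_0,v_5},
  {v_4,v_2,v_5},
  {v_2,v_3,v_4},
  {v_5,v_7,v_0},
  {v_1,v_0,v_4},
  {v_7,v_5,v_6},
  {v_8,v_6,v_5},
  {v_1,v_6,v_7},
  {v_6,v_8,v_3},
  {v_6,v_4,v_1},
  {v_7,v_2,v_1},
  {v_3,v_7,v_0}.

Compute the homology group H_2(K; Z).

H_2 ≅ Z.

K has 9 vertices, 27 edges, 18 triangles.
rank ∂_2 = 17, rank ∂_3 = 0 ⇒ b_2 = 18 − 17 − 0 = 1. So H_2 ≅ Z.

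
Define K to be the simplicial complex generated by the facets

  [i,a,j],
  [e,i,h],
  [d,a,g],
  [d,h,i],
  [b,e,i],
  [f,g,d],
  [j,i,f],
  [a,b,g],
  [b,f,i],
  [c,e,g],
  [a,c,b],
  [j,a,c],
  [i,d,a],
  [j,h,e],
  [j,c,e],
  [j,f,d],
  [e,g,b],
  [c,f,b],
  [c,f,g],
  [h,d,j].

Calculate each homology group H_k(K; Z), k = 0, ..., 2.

Take the total order a < b < c < d < e < f < g < h < i < j on the vertex set. Then K (dimension 2) consists of the simplices:

  0-simplices (10): a, b, c, d, e, f, g, h, i, j
  1-simplices (30): ab, ac, ad, ag, ai, aj, bc, be, bf, bg, bi, ce, cf, cg, cj, df, dg, dh, di, dj, eg, eh, ei, ej, fg, fi, fj, hi, hj, ij
  2-simplices (20): abc, abg, acj, adg, adi, aij, bcf, beg, bei, bfi, ceg, cej, cfg, dfg, dfj, dhi, dhj, ehi, ehj, fij

so the chain groups are C_0 ≅ Z^10, C_1 ≅ Z^30, C_2 ≅ Z^20.

The boundary map ∂_1: C_1 → C_0 maps an edge to its endpoints' difference, ∂[p,q] = q − p.
This gives a 10×30 integer matrix of rank 9; reducing to Smith normal form yields diagonal entries (1,1,1,1,1,1,1,1,1).

∂_2: C_2 → C_1 sends each 2-simplex [p,q,r] to [q,r] − [p,r] + [p,q]. For instance
  ∂ehi = hi − ei + eh,
  ∂ehj = hj − ej + eh.
The resulting 30×20 matrix has rank 20, and its Smith normal form has invariant factors (1,1,1,1,1,1,1,1,1,1,1,1,1,1,1,1,1,1,1,2).

Now H_k = ker ∂_k / im ∂_{k+1}, so:

  H_0: rank C_0 − rank ∂_1 = 10 − 9 = 1, and the invariant factors of ∂_1 are all 1, so H_0 = Z.
  H_1: rank ker ∂_1 − rank ∂_2 = (30 − 9) − 20 = 1, and ∂_2 has invariant factor 2 > 1, so H_1 = Z × Z/2.
  H_2: rank ker ∂_2 − rank ∂_3 = (20 − 20) − 0 = 0, and there is no ∂_3, so H_2 = 0.

H_0 = Z,  H_1 = Z × Z/2,  H_2 = 0.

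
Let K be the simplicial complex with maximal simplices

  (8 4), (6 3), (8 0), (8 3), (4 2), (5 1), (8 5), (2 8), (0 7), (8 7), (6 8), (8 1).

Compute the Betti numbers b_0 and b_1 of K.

Take the total order 0 < 1 < 2 < 3 < 4 < 5 < 6 < 7 < 8 on the vertex set. Then K (dimension 1) consists of the simplices:

  0-simplices (9): [0], [1], [2], [3], [4], [5], [6], [7], [8]
  1-simplices (12): [0,7], [0,8], [1,5], [1,8], [2,4], [2,8], [3,6], [3,8], [4,8], [5,8], [6,8], [7,8]

so the chain groups are C_0 ≅ Z^9, C_1 ≅ Z^12.

Boundary ∂_1: C_1 → C_0 sends each edge [p,q] (with p < q) to q − p.
This gives a 9×12 integer matrix of rank 8; reducing to Smith normal form yields diagonal entries (1,1,1,1,1,1,1,1).

From H_k ≅ ker(∂_k) / im(∂_{k+1}) we obtain:

  H_0: rank C_0 − rank ∂_1 = 9 − 8 = 1, and the invariant factors of ∂_1 are all 1, so H_0 ≅ Z.
  H_1: rank ker ∂_1 − rank ∂_2 = (12 − 8) − 0 = 4, and there is no ∂_2, so H_1 ≅ Z^4.

Hence the Betti numbers are b_0 = 1, b_1 = 4.

b_0 = 1, b_1 = 4.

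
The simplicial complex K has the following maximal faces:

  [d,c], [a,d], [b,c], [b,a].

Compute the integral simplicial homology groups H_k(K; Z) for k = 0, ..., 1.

Fix the vertex order a < b < c < d and write every simplex with vertices in increasing order. Then dim K = 1 and the simplices of K are:

  0-simplices (4): a, b, c, d
  1-simplices (4): ab, ad, bc, cd

giving chain groups C_0 ≅ Z^4, C_1 ≅ Z^4.

∂_1: C_1 → C_0 maps an edge to its endpoints' difference, ∂[p,q] = q − p. For instance
  ∂cd = d − c.
The resulting 4×4 matrix has rank 3, and its Smith normal form has invariant factors (1,1,1).

Computing H_k = (kernel of ∂_k) / (image of ∂_{k+1}):

  H_0: rank C_0 − rank ∂_1 = 4 − 3 = 1, and the invariant factors of ∂_1 are all 1, so H_0 ≅ Z.
  H_1: rank ker ∂_1 − rank ∂_2 = (4 − 3) − 0 = 1, and there is no ∂_2, so H_1 ≅ Z.

(K is a triangulation of the circle S^1.)

H_0 = Z,  H_1 = Z.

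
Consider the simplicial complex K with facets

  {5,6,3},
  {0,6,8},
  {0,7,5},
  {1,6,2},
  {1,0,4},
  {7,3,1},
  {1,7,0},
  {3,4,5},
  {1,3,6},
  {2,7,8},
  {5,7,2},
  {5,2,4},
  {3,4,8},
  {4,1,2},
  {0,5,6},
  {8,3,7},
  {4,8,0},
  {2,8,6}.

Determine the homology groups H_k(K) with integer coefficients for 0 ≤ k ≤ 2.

We work with the vertex ordering 0 < 1 < 2 < 3 < 4 < 5 < 6 < 7 < 8. The simplices of K, each written with vertices in increasing order, are:

  0-simplices (9): [0], [1], [2], [3], [4], [5], [6], [7], [8]
  1-simplices (27): (27 of them)
  2-simplices (18): [0,1,4], [0,1,7], [0,4,8], [0,5,6], [0,5,7], [0,6,8], [1,2,4], [1,2,6], [1,3,6], [1,3,7], [2,4,5], [2,5,7], [2,6,8], [2,7,8], [3,4,5], [3,4,8], [3,5,6], [3,7,8]

so the chain groups are C_0 ≅ Z^9, C_1 ≅ Z^27, C_2 ≅ Z^18.

The boundary map ∂_1: C_1 → C_0 sends each edge [p,q] (with p < q) to q − p.
The 9×27 boundary matrix has rank 8 and Smith normal form diag(1,1,1,1,1,1,1,1).

∂_2: C_2 → C_1 maps a triangle to the signed sum of its edges. For instance
  ∂[3,7,8] = [7,8] − [3,8] + [3,7],
  ∂[3,5,6] = [5,6] − [3,6] + [3,5].
This gives a 27×18 integer matrix of rank 17; reducing to Smith normal form yields diagonal entries (1,1,1,1,1,1,1,1,1,1,1,1,1,1,1,1,1).

From H_k ≅ ker(∂_k) / im(∂_{k+1}) we obtain:

  H_0: rank C_0 − rank ∂_1 = 9 − 8 = 1, and the invariant factors of ∂_1 are all 1, so H_0 ≅ Z.
  H_1: rank ker ∂_1 − rank ∂_2 = (27 − 8) − 17 = 2, and the invariant factors of ∂_2 are all 1, so H_1 ≅ Z^2.
  H_2: rank ker ∂_2 − rank ∂_3 = (18 − 17) − 0 = 1, and there is no ∂_3, so H_2 ≅ Z.

As a check, the Euler characteristic is 9 − 27 + 18 = 0, which agrees with 1 − 2 + 1 = 0.

H_0 = Z,  H_1 = Z^2,  H_2 = Z.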